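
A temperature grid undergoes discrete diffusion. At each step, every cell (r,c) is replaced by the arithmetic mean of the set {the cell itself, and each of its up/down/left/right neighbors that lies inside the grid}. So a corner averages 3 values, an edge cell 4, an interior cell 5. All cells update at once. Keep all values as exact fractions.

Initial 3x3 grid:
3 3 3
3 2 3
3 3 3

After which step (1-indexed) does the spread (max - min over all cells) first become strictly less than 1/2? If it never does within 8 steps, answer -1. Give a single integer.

Answer: 1

Derivation:
Step 1: max=3, min=11/4, spread=1/4
  -> spread < 1/2 first at step 1
Step 2: max=231/80, min=69/25, spread=51/400
Step 3: max=1033/360, min=13577/4800, spread=589/14400
Step 4: max=822919/288000, min=85057/30000, spread=31859/1440000
Step 5: max=5135279/1800000, min=49148393/17280000, spread=751427/86400000
Step 6: max=2955336871/1036800000, min=307365313/108000000, spread=23149331/5184000000
Step 7: max=18465068111/6480000000, min=177141345737/62208000000, spread=616540643/311040000000
Step 8: max=10633507991239/3732480000000, min=1107287546017/388800000000, spread=17737747379/18662400000000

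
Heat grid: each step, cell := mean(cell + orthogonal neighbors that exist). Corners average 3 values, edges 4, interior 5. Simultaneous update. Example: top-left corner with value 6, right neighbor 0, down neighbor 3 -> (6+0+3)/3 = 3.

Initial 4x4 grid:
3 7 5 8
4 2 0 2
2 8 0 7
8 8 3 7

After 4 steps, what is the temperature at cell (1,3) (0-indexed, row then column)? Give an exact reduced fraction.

Answer: 58163/14400

Derivation:
Step 1: cell (1,3) = 17/4
Step 2: cell (1,3) = 301/80
Step 3: cell (1,3) = 9997/2400
Step 4: cell (1,3) = 58163/14400
Full grid after step 4:
  26401/6480 897109/216000 57971/14400 15127/3600
  937249/216000 363347/90000 123763/30000 58163/14400
  111713/24000 138551/30000 76207/18000 937093/216000
  56113/10800 118033/24000 1031233/216000 146237/32400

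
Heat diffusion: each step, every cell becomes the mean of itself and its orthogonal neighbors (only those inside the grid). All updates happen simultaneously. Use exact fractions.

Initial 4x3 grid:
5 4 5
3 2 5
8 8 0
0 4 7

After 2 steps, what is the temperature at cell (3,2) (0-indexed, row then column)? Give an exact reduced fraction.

Answer: 161/36

Derivation:
Step 1: cell (3,2) = 11/3
Step 2: cell (3,2) = 161/36
Full grid after step 2:
  25/6 64/15 35/9
  353/80 203/50 64/15
  353/80 233/50 241/60
  9/2 1009/240 161/36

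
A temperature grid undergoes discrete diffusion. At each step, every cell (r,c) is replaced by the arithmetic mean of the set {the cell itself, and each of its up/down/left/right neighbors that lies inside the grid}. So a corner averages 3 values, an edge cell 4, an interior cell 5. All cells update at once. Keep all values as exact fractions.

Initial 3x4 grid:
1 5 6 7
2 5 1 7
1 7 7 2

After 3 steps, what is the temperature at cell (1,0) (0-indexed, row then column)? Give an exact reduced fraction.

Step 1: cell (1,0) = 9/4
Step 2: cell (1,0) = 49/16
Step 3: cell (1,0) = 16543/4800
Full grid after step 3:
  1445/432 1837/450 16961/3600 11377/2160
  16543/4800 3951/1000 4831/1000 23623/4800
  773/216 30167/7200 32747/7200 5371/1080

Answer: 16543/4800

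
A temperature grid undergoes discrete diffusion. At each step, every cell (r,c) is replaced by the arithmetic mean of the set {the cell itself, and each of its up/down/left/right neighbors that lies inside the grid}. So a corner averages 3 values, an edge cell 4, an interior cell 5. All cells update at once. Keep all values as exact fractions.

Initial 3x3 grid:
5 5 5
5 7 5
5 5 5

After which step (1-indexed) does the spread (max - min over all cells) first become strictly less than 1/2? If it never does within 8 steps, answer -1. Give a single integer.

Step 1: max=11/2, min=5, spread=1/2
Step 2: max=137/25, min=209/40, spread=51/200
  -> spread < 1/2 first at step 2
Step 3: max=12823/2400, min=947/180, spread=589/7200
Step 4: max=79943/15000, min=761081/144000, spread=31859/720000
Step 5: max=45891607/8640000, min=4764721/900000, spread=751427/43200000
Step 6: max=286634687/54000000, min=2747063129/518400000, spread=23149331/2592000000
Step 7: max=165002654263/31104000000, min=17174931889/3240000000, spread=616540643/155520000000
Step 8: max=1031112453983/194400000000, min=9895132008761/1866240000000, spread=17737747379/9331200000000

Answer: 2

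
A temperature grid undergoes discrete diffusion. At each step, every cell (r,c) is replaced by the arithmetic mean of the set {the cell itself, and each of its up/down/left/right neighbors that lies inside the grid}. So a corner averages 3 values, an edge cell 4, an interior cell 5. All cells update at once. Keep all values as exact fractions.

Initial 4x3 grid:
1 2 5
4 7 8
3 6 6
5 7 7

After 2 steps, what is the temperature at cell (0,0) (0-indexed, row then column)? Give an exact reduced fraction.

Answer: 59/18

Derivation:
Step 1: cell (0,0) = 7/3
Step 2: cell (0,0) = 59/18
Full grid after step 2:
  59/18 989/240 61/12
  959/240 126/25 473/80
  381/80 287/50 1543/240
  21/4 1423/240 59/9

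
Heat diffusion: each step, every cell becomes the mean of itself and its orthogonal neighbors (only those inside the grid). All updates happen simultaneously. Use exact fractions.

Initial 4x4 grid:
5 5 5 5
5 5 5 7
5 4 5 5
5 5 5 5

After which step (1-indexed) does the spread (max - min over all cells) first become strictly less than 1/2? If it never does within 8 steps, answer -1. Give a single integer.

Answer: 4

Derivation:
Step 1: max=17/3, min=19/4, spread=11/12
Step 2: max=331/60, min=239/50, spread=221/300
Step 3: max=2911/540, min=11633/2400, spread=11743/21600
Step 4: max=8569/1620, min=52429/10800, spread=14093/32400
  -> spread < 1/2 first at step 4
Step 5: max=127799/24300, min=1584019/324000, spread=359903/972000
Step 6: max=9499469/1822500, min=47643397/9720000, spread=9061313/29160000
Step 7: max=2268849781/437400000, min=1436281213/291600000, spread=228855923/874800000
Step 8: max=6772173163/1312200000, min=43224697009/8748000000, spread=5769372233/26244000000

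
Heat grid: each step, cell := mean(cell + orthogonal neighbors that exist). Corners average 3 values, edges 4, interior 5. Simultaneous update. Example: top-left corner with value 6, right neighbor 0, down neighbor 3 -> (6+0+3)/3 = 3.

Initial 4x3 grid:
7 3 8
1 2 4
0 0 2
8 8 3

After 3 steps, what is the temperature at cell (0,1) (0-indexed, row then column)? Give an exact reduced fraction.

Step 1: cell (0,1) = 5
Step 2: cell (0,1) = 47/12
Step 3: cell (0,1) = 13937/3600
Full grid after step 3:
  1475/432 13937/3600 571/144
  22729/7200 4723/1500 2881/800
  22619/7200 19777/6000 23519/7200
  4117/1080 53363/14400 2021/540

Answer: 13937/3600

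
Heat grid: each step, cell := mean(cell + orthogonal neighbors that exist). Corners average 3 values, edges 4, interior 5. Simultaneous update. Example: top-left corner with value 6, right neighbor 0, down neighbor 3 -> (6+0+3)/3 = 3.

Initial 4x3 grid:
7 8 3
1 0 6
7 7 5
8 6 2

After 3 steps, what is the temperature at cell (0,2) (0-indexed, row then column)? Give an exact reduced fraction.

Answer: 2551/540

Derivation:
Step 1: cell (0,2) = 17/3
Step 2: cell (0,2) = 41/9
Step 3: cell (0,2) = 2551/540
Full grid after step 3:
  644/135 10973/2400 2551/540
  17047/3600 4767/1000 16097/3600
  2153/400 29717/6000 17377/3600
  91/16 78823/14400 2161/432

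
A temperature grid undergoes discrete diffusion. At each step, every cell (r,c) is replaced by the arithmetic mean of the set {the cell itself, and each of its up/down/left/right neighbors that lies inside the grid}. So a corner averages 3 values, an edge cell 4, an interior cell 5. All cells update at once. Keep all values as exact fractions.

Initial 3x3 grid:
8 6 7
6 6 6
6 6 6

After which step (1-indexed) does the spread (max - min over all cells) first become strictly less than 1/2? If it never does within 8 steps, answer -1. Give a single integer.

Step 1: max=27/4, min=6, spread=3/4
Step 2: max=239/36, min=6, spread=23/36
Step 3: max=2789/432, min=875/144, spread=41/108
  -> spread < 1/2 first at step 3
Step 4: max=166411/25920, min=14761/2400, spread=34961/129600
Step 5: max=9896597/1555200, min=3201499/518400, spread=2921/15552
Step 6: max=591702859/93312000, min=193132453/31104000, spread=24611/186624
Step 7: max=35373791573/5598720000, min=430314433/69120000, spread=207329/2239488
Step 8: max=2118235080331/335923200000, min=698800714277/111974400000, spread=1746635/26873856

Answer: 3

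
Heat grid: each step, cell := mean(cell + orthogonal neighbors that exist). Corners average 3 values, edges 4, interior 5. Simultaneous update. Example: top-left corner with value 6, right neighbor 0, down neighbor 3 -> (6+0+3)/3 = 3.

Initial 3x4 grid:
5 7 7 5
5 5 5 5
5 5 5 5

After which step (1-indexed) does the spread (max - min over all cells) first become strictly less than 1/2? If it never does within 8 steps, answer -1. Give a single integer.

Step 1: max=6, min=5, spread=1
Step 2: max=173/30, min=5, spread=23/30
Step 3: max=5051/900, min=461/90, spread=49/100
  -> spread < 1/2 first at step 3
Step 4: max=74671/13500, min=7001/1350, spread=4661/13500
Step 5: max=2217307/405000, min=353197/67500, spread=157/648
Step 6: max=132132413/24300000, min=7106141/1350000, spread=1351/7776
Step 7: max=3944911721/729000000, min=321173633/60750000, spread=5813/46656
Step 8: max=58973688391/10935000000, min=19332219047/3645000000, spread=6253/69984

Answer: 3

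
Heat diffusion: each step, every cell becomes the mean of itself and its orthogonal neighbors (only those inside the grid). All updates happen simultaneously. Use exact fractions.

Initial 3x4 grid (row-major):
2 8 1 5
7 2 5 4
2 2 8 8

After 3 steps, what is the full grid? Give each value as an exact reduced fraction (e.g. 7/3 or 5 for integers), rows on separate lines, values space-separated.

After step 1:
  17/3 13/4 19/4 10/3
  13/4 24/5 4 11/2
  11/3 7/2 23/4 20/3
After step 2:
  73/18 277/60 23/6 163/36
  1043/240 94/25 124/25 39/8
  125/36 1063/240 239/48 215/36
After step 3:
  9373/2160 14639/3600 1009/225 953/216
  56281/14400 13267/3000 8963/2000 4067/800
  4409/1080 29953/7200 36613/7200 2279/432

Answer: 9373/2160 14639/3600 1009/225 953/216
56281/14400 13267/3000 8963/2000 4067/800
4409/1080 29953/7200 36613/7200 2279/432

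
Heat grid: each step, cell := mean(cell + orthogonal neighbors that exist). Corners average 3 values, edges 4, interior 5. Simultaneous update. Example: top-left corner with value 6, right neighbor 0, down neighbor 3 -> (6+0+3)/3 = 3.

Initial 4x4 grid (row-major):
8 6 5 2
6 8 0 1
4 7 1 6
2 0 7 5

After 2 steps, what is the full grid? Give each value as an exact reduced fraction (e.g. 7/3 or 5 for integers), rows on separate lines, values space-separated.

Answer: 239/36 331/60 47/12 49/18
1399/240 513/100 181/50 67/24
69/16 447/100 177/50 157/40
43/12 53/16 349/80 25/6

Derivation:
After step 1:
  20/3 27/4 13/4 8/3
  13/2 27/5 3 9/4
  19/4 4 21/5 13/4
  2 4 13/4 6
After step 2:
  239/36 331/60 47/12 49/18
  1399/240 513/100 181/50 67/24
  69/16 447/100 177/50 157/40
  43/12 53/16 349/80 25/6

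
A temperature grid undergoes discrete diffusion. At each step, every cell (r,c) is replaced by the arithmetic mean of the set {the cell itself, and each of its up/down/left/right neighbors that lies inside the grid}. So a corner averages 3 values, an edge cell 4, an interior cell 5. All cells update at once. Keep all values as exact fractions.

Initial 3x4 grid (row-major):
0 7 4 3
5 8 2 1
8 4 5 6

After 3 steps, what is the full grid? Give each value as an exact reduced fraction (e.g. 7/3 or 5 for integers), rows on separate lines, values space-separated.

After step 1:
  4 19/4 4 8/3
  21/4 26/5 4 3
  17/3 25/4 17/4 4
After step 2:
  14/3 359/80 185/48 29/9
  1207/240 509/100 409/100 41/12
  103/18 641/120 37/8 15/4
After step 3:
  851/180 10859/2400 28177/7200 1511/432
  73829/14400 14423/3000 25291/6000 13031/3600
  11587/2160 18701/3600 2671/600 283/72

Answer: 851/180 10859/2400 28177/7200 1511/432
73829/14400 14423/3000 25291/6000 13031/3600
11587/2160 18701/3600 2671/600 283/72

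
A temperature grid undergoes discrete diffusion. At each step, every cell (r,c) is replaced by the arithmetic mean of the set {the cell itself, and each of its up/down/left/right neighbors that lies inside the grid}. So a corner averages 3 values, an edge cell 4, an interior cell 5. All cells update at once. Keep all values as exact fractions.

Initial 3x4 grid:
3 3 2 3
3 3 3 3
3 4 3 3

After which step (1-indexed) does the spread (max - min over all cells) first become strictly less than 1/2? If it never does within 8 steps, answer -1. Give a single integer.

Step 1: max=10/3, min=8/3, spread=2/3
Step 2: max=391/120, min=329/120, spread=31/60
Step 3: max=3451/1080, min=3029/1080, spread=211/540
  -> spread < 1/2 first at step 3
Step 4: max=20279/6480, min=18601/6480, spread=839/3240
Step 5: max=151163/48600, min=140437/48600, spread=5363/24300
Step 6: max=3593059/1166400, min=3405341/1166400, spread=93859/583200
Step 7: max=214520723/69984000, min=205383277/69984000, spread=4568723/34992000
Step 8: max=512272249/167961600, min=495497351/167961600, spread=8387449/83980800

Answer: 3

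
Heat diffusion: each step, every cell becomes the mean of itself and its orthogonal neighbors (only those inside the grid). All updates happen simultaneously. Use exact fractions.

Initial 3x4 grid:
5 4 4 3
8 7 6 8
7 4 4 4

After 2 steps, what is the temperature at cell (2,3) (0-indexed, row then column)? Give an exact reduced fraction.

Answer: 181/36

Derivation:
Step 1: cell (2,3) = 16/3
Step 2: cell (2,3) = 181/36
Full grid after step 2:
  209/36 1243/240 401/80 29/6
  491/80 577/100 128/25 1283/240
  223/36 83/15 317/60 181/36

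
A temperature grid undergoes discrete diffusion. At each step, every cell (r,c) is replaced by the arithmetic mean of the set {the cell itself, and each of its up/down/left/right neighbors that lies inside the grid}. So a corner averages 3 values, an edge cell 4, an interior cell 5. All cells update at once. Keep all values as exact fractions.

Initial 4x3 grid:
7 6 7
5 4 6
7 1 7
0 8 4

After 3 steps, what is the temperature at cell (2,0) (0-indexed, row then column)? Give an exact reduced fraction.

Answer: 1327/300

Derivation:
Step 1: cell (2,0) = 13/4
Step 2: cell (2,0) = 97/20
Step 3: cell (2,0) = 1327/300
Full grid after step 3:
  329/60 20899/3600 6157/1080
  3169/600 15307/3000 20239/3600
  1327/300 30089/6000 17749/3600
  3283/720 63661/14400 10979/2160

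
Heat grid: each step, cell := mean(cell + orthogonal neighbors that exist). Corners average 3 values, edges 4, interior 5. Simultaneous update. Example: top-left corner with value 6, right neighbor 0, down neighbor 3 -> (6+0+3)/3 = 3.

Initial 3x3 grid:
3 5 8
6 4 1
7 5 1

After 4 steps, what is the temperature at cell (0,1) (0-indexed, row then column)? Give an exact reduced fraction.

Answer: 30391/6750

Derivation:
Step 1: cell (0,1) = 5
Step 2: cell (0,1) = 139/30
Step 3: cell (0,1) = 16471/3600
Step 4: cell (0,1) = 30391/6750
Full grid after step 4:
  153761/32400 30391/6750 275647/64800
  507131/108000 1583351/360000 586883/144000
  199273/43200 3698423/864000 516469/129600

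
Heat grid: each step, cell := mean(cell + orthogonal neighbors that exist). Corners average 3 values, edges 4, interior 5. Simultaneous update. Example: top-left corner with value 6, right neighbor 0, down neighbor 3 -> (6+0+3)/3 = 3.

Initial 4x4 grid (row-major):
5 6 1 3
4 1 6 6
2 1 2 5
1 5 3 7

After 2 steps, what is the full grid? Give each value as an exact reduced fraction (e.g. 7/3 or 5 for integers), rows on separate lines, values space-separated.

After step 1:
  5 13/4 4 10/3
  3 18/5 16/5 5
  2 11/5 17/5 5
  8/3 5/2 17/4 5
After step 2:
  15/4 317/80 827/240 37/9
  17/5 61/20 96/25 62/15
  37/15 137/50 361/100 23/5
  43/18 697/240 303/80 19/4

Answer: 15/4 317/80 827/240 37/9
17/5 61/20 96/25 62/15
37/15 137/50 361/100 23/5
43/18 697/240 303/80 19/4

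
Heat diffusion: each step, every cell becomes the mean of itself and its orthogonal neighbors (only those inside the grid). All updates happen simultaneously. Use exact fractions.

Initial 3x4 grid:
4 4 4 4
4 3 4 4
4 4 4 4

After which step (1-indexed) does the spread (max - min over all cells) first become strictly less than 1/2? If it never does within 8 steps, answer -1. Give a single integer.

Answer: 1

Derivation:
Step 1: max=4, min=15/4, spread=1/4
  -> spread < 1/2 first at step 1
Step 2: max=4, min=377/100, spread=23/100
Step 3: max=1587/400, min=18389/4800, spread=131/960
Step 4: max=28409/7200, min=166249/43200, spread=841/8640
Step 5: max=5666627/1440000, min=66577949/17280000, spread=56863/691200
Step 6: max=50850457/12960000, min=600545659/155520000, spread=386393/6220800
Step 7: max=20315641187/5184000000, min=240438276869/62208000000, spread=26795339/497664000
Step 8: max=1217073850333/311040000000, min=14446104285871/3732480000000, spread=254051069/5971968000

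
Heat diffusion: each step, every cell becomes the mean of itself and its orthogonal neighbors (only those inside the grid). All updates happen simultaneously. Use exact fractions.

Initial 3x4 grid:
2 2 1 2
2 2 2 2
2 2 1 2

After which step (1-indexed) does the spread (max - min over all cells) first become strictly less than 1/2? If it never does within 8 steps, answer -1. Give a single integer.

Answer: 1

Derivation:
Step 1: max=2, min=8/5, spread=2/5
  -> spread < 1/2 first at step 1
Step 2: max=2, min=203/120, spread=37/120
Step 3: max=139/72, min=1883/1080, spread=101/540
Step 4: max=8609/4500, min=47449/27000, spread=841/5400
Step 5: max=305701/162000, min=107621/60750, spread=11227/97200
Step 6: max=15210457/8100000, min=172865659/97200000, spread=386393/3888000
Step 7: max=906558563/486000000, min=1564700519/874800000, spread=41940559/546750000
Step 8: max=54235718917/29160000000, min=627463923379/349920000000, spread=186917629/2799360000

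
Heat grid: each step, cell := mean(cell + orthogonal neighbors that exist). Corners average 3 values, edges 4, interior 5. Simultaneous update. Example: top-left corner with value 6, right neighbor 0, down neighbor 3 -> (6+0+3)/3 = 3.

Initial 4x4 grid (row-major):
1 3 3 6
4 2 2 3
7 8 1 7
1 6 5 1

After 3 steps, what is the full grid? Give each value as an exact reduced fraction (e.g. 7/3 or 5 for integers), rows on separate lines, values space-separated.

After step 1:
  8/3 9/4 7/2 4
  7/2 19/5 11/5 9/2
  5 24/5 23/5 3
  14/3 5 13/4 13/3
After step 2:
  101/36 733/240 239/80 4
  449/120 331/100 93/25 137/40
  539/120 116/25 357/100 493/120
  44/9 1063/240 1031/240 127/36
After step 3:
  6913/2160 21883/7200 8257/2400 833/240
  6457/1800 22159/6000 1361/400 286/75
  7993/1800 24529/6000 24401/6000 823/225
  9943/2160 32857/7200 28481/7200 8591/2160

Answer: 6913/2160 21883/7200 8257/2400 833/240
6457/1800 22159/6000 1361/400 286/75
7993/1800 24529/6000 24401/6000 823/225
9943/2160 32857/7200 28481/7200 8591/2160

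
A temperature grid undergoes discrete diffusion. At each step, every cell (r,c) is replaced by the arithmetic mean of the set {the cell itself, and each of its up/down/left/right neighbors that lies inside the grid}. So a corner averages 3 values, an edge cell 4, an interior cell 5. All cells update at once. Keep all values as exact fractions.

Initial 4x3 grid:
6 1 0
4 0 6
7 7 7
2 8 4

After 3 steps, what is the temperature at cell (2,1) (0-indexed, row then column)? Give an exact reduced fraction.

Step 1: cell (2,1) = 29/5
Step 2: cell (2,1) = 513/100
Step 3: cell (2,1) = 10059/2000
Full grid after step 3:
  917/270 14681/4800 817/270
  29269/7200 7849/2000 27569/7200
  35539/7200 10059/2000 36239/7200
  5849/1080 26471/4800 6109/1080

Answer: 10059/2000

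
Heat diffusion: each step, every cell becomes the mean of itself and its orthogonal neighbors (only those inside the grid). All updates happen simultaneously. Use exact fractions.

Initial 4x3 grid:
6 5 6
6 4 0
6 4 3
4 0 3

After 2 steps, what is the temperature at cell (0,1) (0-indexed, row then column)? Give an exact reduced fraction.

Step 1: cell (0,1) = 21/4
Step 2: cell (0,1) = 1103/240
Full grid after step 2:
  197/36 1103/240 73/18
  599/120 106/25 793/240
  517/120 349/100 223/80
  133/36 689/240 29/12

Answer: 1103/240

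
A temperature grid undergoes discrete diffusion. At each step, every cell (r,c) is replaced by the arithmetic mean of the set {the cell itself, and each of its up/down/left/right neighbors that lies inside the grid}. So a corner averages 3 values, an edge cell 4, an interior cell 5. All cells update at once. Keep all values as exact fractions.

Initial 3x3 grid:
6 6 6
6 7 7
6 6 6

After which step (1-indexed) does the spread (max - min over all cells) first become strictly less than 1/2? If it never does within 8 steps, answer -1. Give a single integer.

Answer: 2

Derivation:
Step 1: max=13/2, min=6, spread=1/2
Step 2: max=767/120, min=493/80, spread=11/48
  -> spread < 1/2 first at step 2
Step 3: max=45799/7200, min=743/120, spread=1219/7200
Step 4: max=2732603/432000, min=596759/96000, spread=755/6912
Step 5: max=163625491/25920000, min=107760119/17280000, spread=6353/82944
Step 6: max=9796258127/1555200000, min=6475077293/1036800000, spread=53531/995328
Step 7: max=587112444319/93312000000, min=14409614173/2304000000, spread=450953/11943936
Step 8: max=35192669793443/5598720000000, min=23362846450837/3732480000000, spread=3799043/143327232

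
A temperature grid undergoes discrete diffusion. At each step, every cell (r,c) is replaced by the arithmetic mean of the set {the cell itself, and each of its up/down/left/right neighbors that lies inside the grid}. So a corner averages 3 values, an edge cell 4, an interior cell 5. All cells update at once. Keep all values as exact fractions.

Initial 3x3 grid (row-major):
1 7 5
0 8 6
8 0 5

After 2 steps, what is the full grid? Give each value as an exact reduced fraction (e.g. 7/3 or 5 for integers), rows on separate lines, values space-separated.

After step 1:
  8/3 21/4 6
  17/4 21/5 6
  8/3 21/4 11/3
After step 2:
  73/18 1087/240 23/4
  827/240 499/100 149/30
  73/18 947/240 179/36

Answer: 73/18 1087/240 23/4
827/240 499/100 149/30
73/18 947/240 179/36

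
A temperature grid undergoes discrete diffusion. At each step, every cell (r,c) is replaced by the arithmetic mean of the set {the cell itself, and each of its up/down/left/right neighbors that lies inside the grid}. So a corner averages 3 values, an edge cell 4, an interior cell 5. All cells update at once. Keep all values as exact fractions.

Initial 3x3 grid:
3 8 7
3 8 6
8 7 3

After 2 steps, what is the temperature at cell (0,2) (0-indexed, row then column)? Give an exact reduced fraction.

Answer: 13/2

Derivation:
Step 1: cell (0,2) = 7
Step 2: cell (0,2) = 13/2
Full grid after step 2:
  50/9 737/120 13/2
  677/120 309/50 371/60
  6 727/120 107/18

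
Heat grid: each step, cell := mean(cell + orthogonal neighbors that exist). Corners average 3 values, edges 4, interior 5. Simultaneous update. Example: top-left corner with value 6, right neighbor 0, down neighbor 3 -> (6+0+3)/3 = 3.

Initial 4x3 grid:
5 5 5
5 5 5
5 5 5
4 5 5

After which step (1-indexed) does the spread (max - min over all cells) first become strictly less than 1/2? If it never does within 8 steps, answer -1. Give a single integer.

Answer: 1

Derivation:
Step 1: max=5, min=14/3, spread=1/3
  -> spread < 1/2 first at step 1
Step 2: max=5, min=85/18, spread=5/18
Step 3: max=5, min=1039/216, spread=41/216
Step 4: max=5, min=125383/25920, spread=4217/25920
Step 5: max=35921/7200, min=7566851/1555200, spread=38417/311040
Step 6: max=717403/144000, min=455359789/93312000, spread=1903471/18662400
Step 7: max=21484241/4320000, min=27392610911/5598720000, spread=18038617/223948800
Step 8: max=1931073241/388800000, min=1646347817149/335923200000, spread=883978523/13436928000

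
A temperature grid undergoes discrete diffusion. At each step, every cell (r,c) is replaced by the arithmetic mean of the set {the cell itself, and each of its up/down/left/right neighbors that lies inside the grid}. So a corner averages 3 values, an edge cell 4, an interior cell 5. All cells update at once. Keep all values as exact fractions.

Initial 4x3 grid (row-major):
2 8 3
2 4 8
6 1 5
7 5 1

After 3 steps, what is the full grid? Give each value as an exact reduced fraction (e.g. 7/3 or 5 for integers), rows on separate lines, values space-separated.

Answer: 1019/240 65581/14400 671/135
5003/1200 13237/3000 33443/7200
106/25 25489/6000 30103/7200
199/45 29683/7200 8737/2160

Derivation:
After step 1:
  4 17/4 19/3
  7/2 23/5 5
  4 21/5 15/4
  6 7/2 11/3
After step 2:
  47/12 1151/240 187/36
  161/40 431/100 1181/240
  177/40 401/100 997/240
  9/2 521/120 131/36
After step 3:
  1019/240 65581/14400 671/135
  5003/1200 13237/3000 33443/7200
  106/25 25489/6000 30103/7200
  199/45 29683/7200 8737/2160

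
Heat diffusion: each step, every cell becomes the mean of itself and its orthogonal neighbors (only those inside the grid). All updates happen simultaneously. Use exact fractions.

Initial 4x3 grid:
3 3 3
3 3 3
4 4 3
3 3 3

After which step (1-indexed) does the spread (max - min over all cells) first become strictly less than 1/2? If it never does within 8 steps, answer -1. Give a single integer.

Answer: 2

Derivation:
Step 1: max=7/2, min=3, spread=1/2
Step 2: max=809/240, min=3, spread=89/240
  -> spread < 1/2 first at step 2
Step 3: max=449/135, min=733/240, spread=587/2160
Step 4: max=428617/129600, min=7393/2400, spread=5879/25920
Step 5: max=25525553/7776000, min=10487/3375, spread=272701/1555200
Step 6: max=1524135967/466560000, min=40489247/12960000, spread=2660923/18662400
Step 7: max=91039329053/27993600000, min=271214797/86400000, spread=126629393/1119744000
Step 8: max=5444463199927/1679616000000, min=146958183307/46656000000, spread=1231748807/13436928000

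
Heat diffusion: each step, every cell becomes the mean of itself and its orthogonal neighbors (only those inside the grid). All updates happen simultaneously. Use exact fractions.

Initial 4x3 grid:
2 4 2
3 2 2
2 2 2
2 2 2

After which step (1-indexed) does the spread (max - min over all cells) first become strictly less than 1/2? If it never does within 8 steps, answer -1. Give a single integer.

Answer: 4

Derivation:
Step 1: max=3, min=2, spread=1
Step 2: max=323/120, min=2, spread=83/120
Step 3: max=13/5, min=2, spread=3/5
Step 4: max=53707/21600, min=18553/9000, spread=45899/108000
  -> spread < 1/2 first at step 4
Step 5: max=3184483/1296000, min=24971/12000, spread=97523/259200
Step 6: max=62477239/25920000, min=35749/16875, spread=302671/1036800
Step 7: max=11131401503/4665600000, min=69323837/32400000, spread=45950759/186624000
Step 8: max=660885693677/279936000000, min=1401397661/648000000, spread=443855233/2239488000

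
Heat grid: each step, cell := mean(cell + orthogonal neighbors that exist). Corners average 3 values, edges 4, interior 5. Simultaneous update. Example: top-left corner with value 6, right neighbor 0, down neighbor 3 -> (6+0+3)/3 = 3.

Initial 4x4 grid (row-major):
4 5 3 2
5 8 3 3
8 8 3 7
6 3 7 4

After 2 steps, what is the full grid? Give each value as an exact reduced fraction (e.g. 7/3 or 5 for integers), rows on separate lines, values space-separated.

Answer: 191/36 1123/240 179/48 29/9
88/15 541/100 112/25 11/3
37/6 603/100 241/50 49/10
221/36 263/48 437/80 29/6

Derivation:
After step 1:
  14/3 5 13/4 8/3
  25/4 29/5 4 15/4
  27/4 6 28/5 17/4
  17/3 6 17/4 6
After step 2:
  191/36 1123/240 179/48 29/9
  88/15 541/100 112/25 11/3
  37/6 603/100 241/50 49/10
  221/36 263/48 437/80 29/6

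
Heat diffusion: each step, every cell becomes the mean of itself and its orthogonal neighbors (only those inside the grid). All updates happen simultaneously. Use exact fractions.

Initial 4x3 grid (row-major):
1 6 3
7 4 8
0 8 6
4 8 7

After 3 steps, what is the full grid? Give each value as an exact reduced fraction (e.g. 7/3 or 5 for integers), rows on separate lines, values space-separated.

After step 1:
  14/3 7/2 17/3
  3 33/5 21/4
  19/4 26/5 29/4
  4 27/4 7
After step 2:
  67/18 613/120 173/36
  1141/240 471/100 743/120
  339/80 611/100 247/40
  31/6 459/80 7
After step 3:
  9781/2160 33023/7200 2899/540
  31363/7200 32249/6000 9847/1800
  12161/2400 2697/500 7643/1200
  1817/360 28817/4800 1513/240

Answer: 9781/2160 33023/7200 2899/540
31363/7200 32249/6000 9847/1800
12161/2400 2697/500 7643/1200
1817/360 28817/4800 1513/240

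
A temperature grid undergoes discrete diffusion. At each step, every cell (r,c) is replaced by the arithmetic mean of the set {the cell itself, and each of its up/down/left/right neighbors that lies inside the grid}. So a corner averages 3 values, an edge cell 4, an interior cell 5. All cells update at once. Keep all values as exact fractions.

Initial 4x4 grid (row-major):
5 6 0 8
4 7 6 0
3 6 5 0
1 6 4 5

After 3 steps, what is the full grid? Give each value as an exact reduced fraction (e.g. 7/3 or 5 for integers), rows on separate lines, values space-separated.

After step 1:
  5 9/2 5 8/3
  19/4 29/5 18/5 7/2
  7/2 27/5 21/5 5/2
  10/3 17/4 5 3
After step 2:
  19/4 203/40 473/120 67/18
  381/80 481/100 221/50 46/15
  1019/240 463/100 207/50 33/10
  133/36 1079/240 329/80 7/2
After step 3:
  389/80 5573/1200 15443/3600 3863/1080
  11141/2400 9479/2000 12227/3000 6529/1800
  31199/7200 13393/3000 8241/2000 2101/600
  4477/1080 30479/7200 9749/2400 291/80

Answer: 389/80 5573/1200 15443/3600 3863/1080
11141/2400 9479/2000 12227/3000 6529/1800
31199/7200 13393/3000 8241/2000 2101/600
4477/1080 30479/7200 9749/2400 291/80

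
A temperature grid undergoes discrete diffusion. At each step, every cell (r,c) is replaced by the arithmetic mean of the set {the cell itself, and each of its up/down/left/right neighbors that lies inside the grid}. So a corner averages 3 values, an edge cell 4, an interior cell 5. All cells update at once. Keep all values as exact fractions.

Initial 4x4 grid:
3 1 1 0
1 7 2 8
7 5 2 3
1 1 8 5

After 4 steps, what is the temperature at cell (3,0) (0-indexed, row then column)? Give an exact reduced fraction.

Answer: 79627/21600

Derivation:
Step 1: cell (3,0) = 3
Step 2: cell (3,0) = 41/12
Step 3: cell (3,0) = 2653/720
Step 4: cell (3,0) = 79627/21600
Full grid after step 4:
  50089/16200 157021/54000 54161/18000 64339/21600
  88433/27000 76751/22500 199549/60000 28021/8000
  8221/2250 220741/60000 70931/18000 856127/216000
  79627/21600 93539/24000 881507/216000 138067/32400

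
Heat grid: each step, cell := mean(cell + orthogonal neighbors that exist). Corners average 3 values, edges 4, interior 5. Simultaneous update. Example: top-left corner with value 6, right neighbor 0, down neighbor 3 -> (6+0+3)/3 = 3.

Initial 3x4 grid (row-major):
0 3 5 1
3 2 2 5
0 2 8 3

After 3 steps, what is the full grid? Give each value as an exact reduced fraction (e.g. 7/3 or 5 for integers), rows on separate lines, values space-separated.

After step 1:
  2 5/2 11/4 11/3
  5/4 12/5 22/5 11/4
  5/3 3 15/4 16/3
After step 2:
  23/12 193/80 799/240 55/18
  439/240 271/100 321/100 323/80
  71/36 649/240 989/240 71/18
After step 3:
  739/360 6221/2400 21613/7200 469/135
  30341/14400 15439/6000 6963/2000 5699/1600
  1171/540 20713/7200 25163/7200 4357/1080

Answer: 739/360 6221/2400 21613/7200 469/135
30341/14400 15439/6000 6963/2000 5699/1600
1171/540 20713/7200 25163/7200 4357/1080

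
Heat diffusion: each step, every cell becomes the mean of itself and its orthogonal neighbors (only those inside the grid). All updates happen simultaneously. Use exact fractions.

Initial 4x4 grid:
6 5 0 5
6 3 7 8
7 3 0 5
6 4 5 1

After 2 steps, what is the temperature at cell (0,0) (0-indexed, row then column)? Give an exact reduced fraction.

Answer: 44/9

Derivation:
Step 1: cell (0,0) = 17/3
Step 2: cell (0,0) = 44/9
Full grid after step 2:
  44/9 1093/240 941/240 89/18
  161/30 104/25 229/50 1061/240
  301/60 111/25 17/5 209/48
  47/9 241/60 11/3 29/9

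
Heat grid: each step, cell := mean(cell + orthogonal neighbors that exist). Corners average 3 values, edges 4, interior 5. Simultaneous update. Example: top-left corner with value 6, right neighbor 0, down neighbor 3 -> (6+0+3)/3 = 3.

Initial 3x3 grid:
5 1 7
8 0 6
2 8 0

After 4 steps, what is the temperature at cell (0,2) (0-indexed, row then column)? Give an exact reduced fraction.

Answer: 252481/64800

Derivation:
Step 1: cell (0,2) = 14/3
Step 2: cell (0,2) = 67/18
Step 3: cell (0,2) = 4433/1080
Step 4: cell (0,2) = 252481/64800
Full grid after step 4:
  32957/8100 3566879/864000 252481/64800
  3680629/864000 474041/120000 3491879/864000
  59243/14400 1794377/432000 504437/129600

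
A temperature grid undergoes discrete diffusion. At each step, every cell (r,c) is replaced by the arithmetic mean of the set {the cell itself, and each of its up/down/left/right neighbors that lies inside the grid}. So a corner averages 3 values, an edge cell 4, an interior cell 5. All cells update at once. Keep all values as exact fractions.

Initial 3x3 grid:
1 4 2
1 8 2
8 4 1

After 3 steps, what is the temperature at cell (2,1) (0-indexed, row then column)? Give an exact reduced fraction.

Answer: 58841/14400

Derivation:
Step 1: cell (2,1) = 21/4
Step 2: cell (2,1) = 943/240
Step 3: cell (2,1) = 58841/14400
Full grid after step 3:
  2431/720 49691/14400 418/135
  28583/7200 21317/6000 16747/4800
  8843/2160 58841/14400 3799/1080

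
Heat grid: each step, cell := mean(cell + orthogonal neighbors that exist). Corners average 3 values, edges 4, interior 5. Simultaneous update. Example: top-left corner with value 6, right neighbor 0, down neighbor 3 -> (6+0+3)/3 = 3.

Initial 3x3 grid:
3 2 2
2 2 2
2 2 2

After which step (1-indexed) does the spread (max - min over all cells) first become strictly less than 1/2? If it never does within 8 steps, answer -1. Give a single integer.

Step 1: max=7/3, min=2, spread=1/3
  -> spread < 1/2 first at step 1
Step 2: max=41/18, min=2, spread=5/18
Step 3: max=473/216, min=2, spread=41/216
Step 4: max=28051/12960, min=731/360, spread=347/2592
Step 5: max=1662137/777600, min=7357/3600, spread=2921/31104
Step 6: max=99140539/46656000, min=889483/432000, spread=24611/373248
Step 7: max=5917442033/2799360000, min=20096741/9720000, spread=207329/4478976
Step 8: max=353953152451/167961600000, min=1075601599/518400000, spread=1746635/53747712

Answer: 1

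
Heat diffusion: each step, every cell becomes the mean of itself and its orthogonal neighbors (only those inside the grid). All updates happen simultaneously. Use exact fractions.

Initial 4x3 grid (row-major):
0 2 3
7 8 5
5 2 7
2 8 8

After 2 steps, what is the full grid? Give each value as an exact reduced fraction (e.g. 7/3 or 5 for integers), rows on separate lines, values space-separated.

Answer: 15/4 863/240 37/9
21/5 124/25 1163/240
5 253/50 299/48
14/3 71/12 109/18

Derivation:
After step 1:
  3 13/4 10/3
  5 24/5 23/4
  4 6 11/2
  5 5 23/3
After step 2:
  15/4 863/240 37/9
  21/5 124/25 1163/240
  5 253/50 299/48
  14/3 71/12 109/18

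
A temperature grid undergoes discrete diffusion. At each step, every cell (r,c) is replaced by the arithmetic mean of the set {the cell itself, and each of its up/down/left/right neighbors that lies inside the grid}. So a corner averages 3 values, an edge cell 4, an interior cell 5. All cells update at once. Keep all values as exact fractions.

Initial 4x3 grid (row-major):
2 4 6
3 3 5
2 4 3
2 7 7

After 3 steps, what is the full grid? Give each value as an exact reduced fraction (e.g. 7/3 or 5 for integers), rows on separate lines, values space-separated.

Answer: 599/180 17909/4800 3041/720
2579/800 1899/500 851/200
25231/7200 23963/6000 16403/3600
8293/2160 3937/900 643/135

Derivation:
After step 1:
  3 15/4 5
  5/2 19/5 17/4
  11/4 19/5 19/4
  11/3 5 17/3
After step 2:
  37/12 311/80 13/3
  241/80 181/50 89/20
  763/240 201/50 277/60
  137/36 68/15 185/36
After step 3:
  599/180 17909/4800 3041/720
  2579/800 1899/500 851/200
  25231/7200 23963/6000 16403/3600
  8293/2160 3937/900 643/135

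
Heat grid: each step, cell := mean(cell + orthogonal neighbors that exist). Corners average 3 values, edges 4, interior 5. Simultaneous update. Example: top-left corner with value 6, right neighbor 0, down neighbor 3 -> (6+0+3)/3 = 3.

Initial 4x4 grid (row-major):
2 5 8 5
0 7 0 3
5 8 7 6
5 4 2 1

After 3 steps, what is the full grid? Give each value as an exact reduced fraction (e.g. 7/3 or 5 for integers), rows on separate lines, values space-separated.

After step 1:
  7/3 11/2 9/2 16/3
  7/2 4 5 7/2
  9/2 31/5 23/5 17/4
  14/3 19/4 7/2 3
After step 2:
  34/9 49/12 61/12 40/9
  43/12 121/25 108/25 217/48
  283/60 481/100 471/100 307/80
  167/36 1147/240 317/80 43/12
After step 3:
  103/27 8003/1800 8069/1800 2023/432
  7613/1800 6491/1500 28169/6000 30821/7200
  7987/1800 28627/6000 541/125 9991/2400
  10177/2160 32743/7200 3407/800 683/180

Answer: 103/27 8003/1800 8069/1800 2023/432
7613/1800 6491/1500 28169/6000 30821/7200
7987/1800 28627/6000 541/125 9991/2400
10177/2160 32743/7200 3407/800 683/180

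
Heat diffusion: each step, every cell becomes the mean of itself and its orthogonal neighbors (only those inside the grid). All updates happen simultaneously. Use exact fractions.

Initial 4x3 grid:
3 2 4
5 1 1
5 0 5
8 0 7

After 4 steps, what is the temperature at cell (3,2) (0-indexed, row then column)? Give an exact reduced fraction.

Answer: 29231/8640

Derivation:
Step 1: cell (3,2) = 4
Step 2: cell (3,2) = 11/3
Step 3: cell (3,2) = 823/240
Step 4: cell (3,2) = 29231/8640
Full grid after step 4:
  7583/2592 47267/17280 6785/2592
  13447/4320 104057/36000 11947/4320
  73859/21600 233939/72000 22253/7200
  94913/25920 606637/172800 29231/8640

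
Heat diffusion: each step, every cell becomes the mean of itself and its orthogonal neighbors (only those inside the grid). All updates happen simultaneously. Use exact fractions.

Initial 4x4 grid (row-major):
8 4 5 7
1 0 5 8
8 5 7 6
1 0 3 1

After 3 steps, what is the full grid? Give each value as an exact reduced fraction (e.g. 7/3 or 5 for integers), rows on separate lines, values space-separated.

After step 1:
  13/3 17/4 21/4 20/3
  17/4 3 5 13/2
  15/4 4 26/5 11/2
  3 9/4 11/4 10/3
After step 2:
  77/18 101/24 127/24 221/36
  23/6 41/10 499/100 71/12
  15/4 91/25 449/100 77/15
  3 3 203/60 139/36
After step 3:
  887/216 1609/360 9283/1800 1249/216
  2873/720 12463/3000 14873/3000 19961/3600
  4267/1200 949/250 6491/1500 17461/3600
  13/4 3907/1200 13261/3600 557/135

Answer: 887/216 1609/360 9283/1800 1249/216
2873/720 12463/3000 14873/3000 19961/3600
4267/1200 949/250 6491/1500 17461/3600
13/4 3907/1200 13261/3600 557/135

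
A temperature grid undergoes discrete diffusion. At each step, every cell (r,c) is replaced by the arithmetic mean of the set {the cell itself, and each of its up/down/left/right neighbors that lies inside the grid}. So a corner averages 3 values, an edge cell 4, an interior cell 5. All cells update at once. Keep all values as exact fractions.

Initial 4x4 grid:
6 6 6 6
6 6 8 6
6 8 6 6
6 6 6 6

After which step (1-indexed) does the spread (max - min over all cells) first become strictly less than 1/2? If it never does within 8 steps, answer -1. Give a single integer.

Step 1: max=34/5, min=6, spread=4/5
Step 2: max=33/5, min=6, spread=3/5
Step 3: max=3217/500, min=373/60, spread=163/750
  -> spread < 1/2 first at step 3
Step 4: max=95843/15000, min=11191/1800, spread=3877/22500
Step 5: max=951227/150000, min=339061/54000, spread=42259/675000
Step 6: max=17100979/2700000, min=407059/64800, spread=210281/4050000
Step 7: max=245711329/38880000, min=306178213/48600000, spread=3843793/194400000
Step 8: max=76770264623/12150000000, min=9188265451/1458000000, spread=302078797/18225000000

Answer: 3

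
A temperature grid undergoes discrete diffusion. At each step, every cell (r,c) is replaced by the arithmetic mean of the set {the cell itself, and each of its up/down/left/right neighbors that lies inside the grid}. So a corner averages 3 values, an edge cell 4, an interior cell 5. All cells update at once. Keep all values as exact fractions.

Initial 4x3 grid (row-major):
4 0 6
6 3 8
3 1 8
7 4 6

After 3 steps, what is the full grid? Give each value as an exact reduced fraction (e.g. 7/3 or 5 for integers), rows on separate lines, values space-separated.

After step 1:
  10/3 13/4 14/3
  4 18/5 25/4
  17/4 19/5 23/4
  14/3 9/2 6
After step 2:
  127/36 297/80 85/18
  911/240 209/50 76/15
  1003/240 219/50 109/20
  161/36 569/120 65/12
After step 3:
  3973/1080 6457/1600 9721/2160
  28229/7200 4227/1000 17477/3600
  30289/7200 27517/6000 3047/600
  9643/2160 34219/7200 1873/360

Answer: 3973/1080 6457/1600 9721/2160
28229/7200 4227/1000 17477/3600
30289/7200 27517/6000 3047/600
9643/2160 34219/7200 1873/360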